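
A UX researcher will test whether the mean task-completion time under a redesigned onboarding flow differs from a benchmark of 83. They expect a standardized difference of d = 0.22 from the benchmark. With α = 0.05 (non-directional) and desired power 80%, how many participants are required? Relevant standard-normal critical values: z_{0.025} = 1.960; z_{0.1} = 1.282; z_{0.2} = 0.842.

n = 163

For a one-sample test: n = ((z_{α/2} + z_β) / d)².
z_{α/2} + z_β = 1.960 + 0.842 = 2.802.
n = (2.802 / 0.22)² = 12.736² = 162.21.
Round up.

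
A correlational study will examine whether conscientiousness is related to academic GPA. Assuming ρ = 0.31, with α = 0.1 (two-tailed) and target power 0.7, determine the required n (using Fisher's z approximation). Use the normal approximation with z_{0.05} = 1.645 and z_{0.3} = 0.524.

n = 49

Fisher's z: C = ½·ln((1+r)/(1−r)) = ½·ln(1.8986) = 0.3205.
n = ((z_{α/2} + z_β)/C)² + 3.
(1.645 + 0.524) / 0.3205 = 2.169 / 0.3205 = 6.768.
n = 6.768² + 3 = 45.80 + 3 = 48.8.
Round up.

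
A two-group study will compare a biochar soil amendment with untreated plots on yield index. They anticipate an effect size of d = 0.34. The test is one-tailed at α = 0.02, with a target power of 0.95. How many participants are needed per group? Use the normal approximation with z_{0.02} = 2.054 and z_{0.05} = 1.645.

n = 237 per group

For two independent groups with equal n: n = 2·((z_{α} + z_β) / d)².
z_{α} + z_β = 2.054 + 1.645 = 3.699.
n = 2 × (3.699 / 0.34)² = 2 × 10.879² = 2 × 118.36 = 236.7.
Round up to the next whole participant.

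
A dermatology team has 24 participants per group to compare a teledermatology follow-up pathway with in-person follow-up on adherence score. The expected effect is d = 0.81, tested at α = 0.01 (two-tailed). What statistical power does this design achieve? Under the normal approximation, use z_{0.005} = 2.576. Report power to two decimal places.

For two equal groups, power = Φ(d·√(n/2) − z_{α/2}).
d·√(n/2) = 0.81 × √(24/2) = 0.81 × 3.464 = 2.806.
z_β = 2.806 − 2.576 = 0.230.
Power = Φ(0.230) = 0.591.

power ≈ 0.59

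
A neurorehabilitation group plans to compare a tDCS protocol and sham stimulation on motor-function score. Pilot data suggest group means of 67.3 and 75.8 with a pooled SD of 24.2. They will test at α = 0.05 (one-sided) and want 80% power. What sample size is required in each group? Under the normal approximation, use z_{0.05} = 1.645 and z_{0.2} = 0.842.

Cohen's d = |M₁ − M₂| / SD_pooled = |67.3 − 75.8| / 24.2 = 8.5 / 24.2 = 0.351.
For two independent groups with equal n: n = 2·((z_{α} + z_β) / d)².
z_{α} + z_β = 1.645 + 0.842 = 2.487.
n = 2 × (2.487 / 0.351)² = 2 × 7.085² = 2 × 50.20 = 100.4.
Round up to the next whole participant.

n = 101 per group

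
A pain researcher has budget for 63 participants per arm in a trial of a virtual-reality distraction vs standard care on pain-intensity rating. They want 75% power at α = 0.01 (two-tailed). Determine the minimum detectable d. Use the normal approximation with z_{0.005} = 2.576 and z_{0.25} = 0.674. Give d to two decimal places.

d_min ≈ 0.58

For two independent groups of n = 63 each: d_min = (z_{α/2} + z_β)·√(2/n).
z-sum = 2.576 + 0.674 = 3.250.
d_min = 3.250 × √(2/63) = 3.250 × 0.1782 = 0.579.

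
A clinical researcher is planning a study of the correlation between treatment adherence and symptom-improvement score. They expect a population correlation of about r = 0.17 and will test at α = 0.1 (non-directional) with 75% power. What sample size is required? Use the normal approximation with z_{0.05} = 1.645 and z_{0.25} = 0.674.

Fisher's z: C = ½·ln((1+r)/(1−r)) = ½·ln(1.4096) = 0.1717.
n = ((z_{α/2} + z_β)/C)² + 3.
(1.645 + 0.674) / 0.1717 = 2.319 / 0.1717 = 13.506.
n = 13.506² + 3 = 182.42 + 3 = 185.4.
Round up.

n = 186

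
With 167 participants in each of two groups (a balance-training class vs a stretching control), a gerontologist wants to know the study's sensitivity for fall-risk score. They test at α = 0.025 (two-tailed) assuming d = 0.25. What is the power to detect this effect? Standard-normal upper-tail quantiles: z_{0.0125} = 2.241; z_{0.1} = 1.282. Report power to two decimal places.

power ≈ 0.52

For two equal groups, power = Φ(d·√(n/2) − z_{α/2}).
d·√(n/2) = 0.25 × √(167/2) = 0.25 × 9.138 = 2.284.
z_β = 2.284 − 2.241 = 0.043.
Power = Φ(0.043) = 0.517.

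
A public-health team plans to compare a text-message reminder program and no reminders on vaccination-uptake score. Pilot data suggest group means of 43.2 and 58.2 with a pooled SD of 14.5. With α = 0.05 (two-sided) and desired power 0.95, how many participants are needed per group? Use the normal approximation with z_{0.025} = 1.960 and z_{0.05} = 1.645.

Cohen's d = |M₁ − M₂| / SD_pooled = |43.2 − 58.2| / 14.5 = 15.0 / 14.5 = 1.034.
For two independent groups with equal n: n = 2·((z_{α/2} + z_β) / d)².
z_{α/2} + z_β = 1.960 + 1.645 = 3.605.
n = 2 × (3.605 / 1.034)² = 2 × 3.486² = 2 × 12.16 = 24.3.
Round up to the next whole participant.

n = 25 per group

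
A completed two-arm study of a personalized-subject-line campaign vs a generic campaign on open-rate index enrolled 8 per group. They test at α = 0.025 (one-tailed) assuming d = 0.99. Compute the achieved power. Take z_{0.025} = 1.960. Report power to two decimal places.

power ≈ 0.51

For two equal groups, power = Φ(d·√(n/2) − z_{α}).
d·√(n/2) = 0.99 × √(8/2) = 0.99 × 2.000 = 1.980.
z_β = 1.980 − 1.960 = 0.020.
Power = Φ(0.020) = 0.508.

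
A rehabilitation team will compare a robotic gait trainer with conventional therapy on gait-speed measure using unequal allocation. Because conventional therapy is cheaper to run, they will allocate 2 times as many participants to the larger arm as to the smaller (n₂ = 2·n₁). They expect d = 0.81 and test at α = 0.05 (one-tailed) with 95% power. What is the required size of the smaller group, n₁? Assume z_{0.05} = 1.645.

n₁ = 25

With allocation ratio k = n₂/n₁ = 2, Var(x̄₁−x̄₂) = σ²(1/n₁ + 1/(k·n₁)) = σ²·(k+1)/(k·n₁).
So n₁ = (1 + 1/k)·((z_{α} + z_β)/d)² = 1.500 × (3.290/0.81)².
n₁ = 1.500 × 16.50 = 24.7.
Round up: n₁ = 25, giving n₂ = 2 × 25 = 50.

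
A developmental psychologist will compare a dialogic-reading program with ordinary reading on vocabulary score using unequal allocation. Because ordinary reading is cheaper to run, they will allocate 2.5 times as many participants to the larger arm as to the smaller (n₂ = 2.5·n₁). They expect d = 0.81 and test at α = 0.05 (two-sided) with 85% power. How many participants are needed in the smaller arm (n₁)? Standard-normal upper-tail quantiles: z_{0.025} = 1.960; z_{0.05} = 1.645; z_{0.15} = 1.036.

With allocation ratio k = n₂/n₁ = 2.5, Var(x̄₁−x̄₂) = σ²(1/n₁ + 1/(k·n₁)) = σ²·(k+1)/(k·n₁).
So n₁ = (1 + 1/k)·((z_{α/2} + z_β)/d)² = 1.400 × (2.996/0.81)².
n₁ = 1.400 × 13.68 = 19.2.
Round up: n₁ = 20, giving n₂ = 2.5 × 20 = 50.

n₁ = 20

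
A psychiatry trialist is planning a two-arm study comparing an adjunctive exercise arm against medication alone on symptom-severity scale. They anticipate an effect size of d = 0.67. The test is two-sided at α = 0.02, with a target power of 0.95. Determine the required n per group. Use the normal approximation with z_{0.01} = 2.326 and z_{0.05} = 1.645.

n = 71 per group

For two independent groups with equal n: n = 2·((z_{α/2} + z_β) / d)².
z_{α/2} + z_β = 2.326 + 1.645 = 3.971.
n = 2 × (3.971 / 0.67)² = 2 × 5.927² = 2 × 35.13 = 70.3.
Round up to the next whole participant.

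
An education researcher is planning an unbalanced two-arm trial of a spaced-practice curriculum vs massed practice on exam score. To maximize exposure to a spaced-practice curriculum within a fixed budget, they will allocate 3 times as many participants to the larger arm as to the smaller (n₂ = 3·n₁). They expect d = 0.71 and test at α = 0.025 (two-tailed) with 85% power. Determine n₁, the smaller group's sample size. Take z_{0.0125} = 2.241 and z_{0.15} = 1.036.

With allocation ratio k = n₂/n₁ = 3, Var(x̄₁−x̄₂) = σ²(1/n₁ + 1/(k·n₁)) = σ²·(k+1)/(k·n₁).
So n₁ = (1 + 1/k)·((z_{α/2} + z_β)/d)² = 1.333 × (3.277/0.71)².
n₁ = 1.333 × 21.30 = 28.4.
Round up: n₁ = 29, giving n₂ = 3 × 29 = 87.

n₁ = 29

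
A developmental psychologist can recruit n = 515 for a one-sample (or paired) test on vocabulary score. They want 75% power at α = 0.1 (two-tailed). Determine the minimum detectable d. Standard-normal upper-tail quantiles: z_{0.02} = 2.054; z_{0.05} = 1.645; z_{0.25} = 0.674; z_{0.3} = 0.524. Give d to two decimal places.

d_min ≈ 0.10

For a single sample (or paired design) of n = 515: d_min = (z_{α/2} + z_β)/√n.
z-sum = 1.645 + 0.674 = 2.319.
d_min = 2.319 / √515 = 2.319 / 22.694 = 0.102.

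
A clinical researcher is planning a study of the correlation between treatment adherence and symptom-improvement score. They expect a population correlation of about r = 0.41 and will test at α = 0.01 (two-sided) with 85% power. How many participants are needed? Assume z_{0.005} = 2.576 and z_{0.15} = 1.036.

n = 72

Fisher's z: C = ½·ln((1+r)/(1−r)) = ½·ln(2.3898) = 0.4356.
n = ((z_{α/2} + z_β)/C)² + 3.
(2.576 + 1.036) / 0.4356 = 3.612 / 0.4356 = 8.292.
n = 8.292² + 3 = 68.76 + 3 = 71.8.
Round up.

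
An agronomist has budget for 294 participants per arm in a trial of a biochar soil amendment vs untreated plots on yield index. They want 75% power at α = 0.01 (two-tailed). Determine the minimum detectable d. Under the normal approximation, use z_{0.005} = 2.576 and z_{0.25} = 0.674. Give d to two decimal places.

d_min ≈ 0.27

For two independent groups of n = 294 each: d_min = (z_{α/2} + z_β)·√(2/n).
z-sum = 2.576 + 0.674 = 3.250.
d_min = 3.250 × √(2/294) = 3.250 × 0.0825 = 0.268.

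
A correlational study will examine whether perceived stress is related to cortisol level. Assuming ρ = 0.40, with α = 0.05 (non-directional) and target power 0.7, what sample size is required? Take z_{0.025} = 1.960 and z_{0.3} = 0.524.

Fisher's z: C = ½·ln((1+r)/(1−r)) = ½·ln(2.3333) = 0.4236.
n = ((z_{α/2} + z_β)/C)² + 3.
(1.960 + 0.524) / 0.4236 = 2.484 / 0.4236 = 5.864.
n = 5.864² + 3 = 34.39 + 3 = 37.4.
Round up.

n = 38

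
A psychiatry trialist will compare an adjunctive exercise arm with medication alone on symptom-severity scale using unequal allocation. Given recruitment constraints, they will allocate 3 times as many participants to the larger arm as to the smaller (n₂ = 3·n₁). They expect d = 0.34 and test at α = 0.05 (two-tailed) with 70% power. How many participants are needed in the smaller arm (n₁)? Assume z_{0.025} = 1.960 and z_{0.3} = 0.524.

With allocation ratio k = n₂/n₁ = 3, Var(x̄₁−x̄₂) = σ²(1/n₁ + 1/(k·n₁)) = σ²·(k+1)/(k·n₁).
So n₁ = (1 + 1/k)·((z_{α/2} + z_β)/d)² = 1.333 × (2.484/0.34)².
n₁ = 1.333 × 53.38 = 71.2.
Round up: n₁ = 72, giving n₂ = 3 × 72 = 216.

n₁ = 72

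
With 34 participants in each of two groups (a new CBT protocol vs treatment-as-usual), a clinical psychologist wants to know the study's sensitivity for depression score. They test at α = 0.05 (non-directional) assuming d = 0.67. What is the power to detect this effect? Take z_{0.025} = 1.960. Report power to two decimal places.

power ≈ 0.79

For two equal groups, power = Φ(d·√(n/2) − z_{α/2}).
d·√(n/2) = 0.67 × √(34/2) = 0.67 × 4.123 = 2.762.
z_β = 2.762 − 1.960 = 0.802.
Power = Φ(0.802) = 0.789.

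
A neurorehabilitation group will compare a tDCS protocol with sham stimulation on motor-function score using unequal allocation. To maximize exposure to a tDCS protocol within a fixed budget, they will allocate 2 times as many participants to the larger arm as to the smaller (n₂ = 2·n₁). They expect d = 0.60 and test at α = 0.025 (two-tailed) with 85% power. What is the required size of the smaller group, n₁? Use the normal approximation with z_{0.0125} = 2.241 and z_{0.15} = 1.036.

n₁ = 45

With allocation ratio k = n₂/n₁ = 2, Var(x̄₁−x̄₂) = σ²(1/n₁ + 1/(k·n₁)) = σ²·(k+1)/(k·n₁).
So n₁ = (1 + 1/k)·((z_{α/2} + z_β)/d)² = 1.500 × (3.277/0.60)².
n₁ = 1.500 × 29.83 = 44.7.
Round up: n₁ = 45, giving n₂ = 2 × 45 = 90.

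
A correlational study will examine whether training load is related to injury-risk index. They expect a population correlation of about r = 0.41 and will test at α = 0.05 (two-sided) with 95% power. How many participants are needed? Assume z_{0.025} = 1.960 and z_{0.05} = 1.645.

n = 72

Fisher's z: C = ½·ln((1+r)/(1−r)) = ½·ln(2.3898) = 0.4356.
n = ((z_{α/2} + z_β)/C)² + 3.
(1.960 + 1.645) / 0.4356 = 3.605 / 0.4356 = 8.276.
n = 8.276² + 3 = 68.49 + 3 = 71.5.
Round up.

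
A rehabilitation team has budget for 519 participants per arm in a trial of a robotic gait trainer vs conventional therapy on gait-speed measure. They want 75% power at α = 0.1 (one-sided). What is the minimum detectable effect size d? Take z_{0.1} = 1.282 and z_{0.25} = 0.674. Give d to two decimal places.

d_min ≈ 0.12

For two independent groups of n = 519 each: d_min = (z_{α} + z_β)·√(2/n).
z-sum = 1.282 + 0.674 = 1.956.
d_min = 1.956 × √(2/519) = 1.956 × 0.0621 = 0.121.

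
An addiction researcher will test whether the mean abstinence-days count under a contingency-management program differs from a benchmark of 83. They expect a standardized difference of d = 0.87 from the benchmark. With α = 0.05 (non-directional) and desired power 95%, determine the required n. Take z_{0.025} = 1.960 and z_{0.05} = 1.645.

n = 18

For a one-sample test: n = ((z_{α/2} + z_β) / d)².
z_{α/2} + z_β = 1.960 + 1.645 = 3.605.
n = (3.605 / 0.87)² = 4.144² = 17.17.
Round up.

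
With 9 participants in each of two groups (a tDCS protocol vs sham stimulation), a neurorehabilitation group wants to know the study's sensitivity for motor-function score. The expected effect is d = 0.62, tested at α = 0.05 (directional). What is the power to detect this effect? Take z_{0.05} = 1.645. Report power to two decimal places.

For two equal groups, power = Φ(d·√(n/2) − z_{α}).
d·√(n/2) = 0.62 × √(9/2) = 0.62 × 2.121 = 1.315.
z_β = 1.315 − 1.645 = -0.330.
Power = Φ(-0.330) = 0.371.

power ≈ 0.37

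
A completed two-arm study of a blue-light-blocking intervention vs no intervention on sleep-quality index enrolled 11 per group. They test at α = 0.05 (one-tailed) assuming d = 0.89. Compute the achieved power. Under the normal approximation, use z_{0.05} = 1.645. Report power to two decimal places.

For two equal groups, power = Φ(d·√(n/2) − z_{α}).
d·√(n/2) = 0.89 × √(11/2) = 0.89 × 2.345 = 2.087.
z_β = 2.087 − 1.645 = 0.442.
Power = Φ(0.442) = 0.671.

power ≈ 0.67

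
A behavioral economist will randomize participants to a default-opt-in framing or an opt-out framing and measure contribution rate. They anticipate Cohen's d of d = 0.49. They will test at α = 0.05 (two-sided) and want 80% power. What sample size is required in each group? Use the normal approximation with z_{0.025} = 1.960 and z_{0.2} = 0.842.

n = 66 per group

For two independent groups with equal n: n = 2·((z_{α/2} + z_β) / d)².
z_{α/2} + z_β = 1.960 + 0.842 = 2.802.
n = 2 × (2.802 / 0.49)² = 2 × 5.718² = 2 × 32.70 = 65.4.
Round up to the next whole participant.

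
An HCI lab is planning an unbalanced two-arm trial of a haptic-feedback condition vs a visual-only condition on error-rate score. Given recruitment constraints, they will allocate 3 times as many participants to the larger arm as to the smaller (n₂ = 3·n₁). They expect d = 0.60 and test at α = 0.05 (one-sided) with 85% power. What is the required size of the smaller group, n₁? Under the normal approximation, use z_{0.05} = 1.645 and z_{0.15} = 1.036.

n₁ = 27

With allocation ratio k = n₂/n₁ = 3, Var(x̄₁−x̄₂) = σ²(1/n₁ + 1/(k·n₁)) = σ²·(k+1)/(k·n₁).
So n₁ = (1 + 1/k)·((z_{α} + z_β)/d)² = 1.333 × (2.681/0.60)².
n₁ = 1.333 × 19.97 = 26.6.
Round up: n₁ = 27, giving n₂ = 3 × 27 = 81.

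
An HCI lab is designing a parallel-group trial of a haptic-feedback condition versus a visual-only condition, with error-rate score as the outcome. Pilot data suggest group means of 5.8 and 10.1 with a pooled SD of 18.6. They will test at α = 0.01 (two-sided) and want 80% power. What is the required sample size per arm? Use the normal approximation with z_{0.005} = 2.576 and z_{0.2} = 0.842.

Cohen's d = |M₁ − M₂| / SD_pooled = |5.8 − 10.1| / 18.6 = 4.3 / 18.6 = 0.231.
For two independent groups with equal n: n = 2·((z_{α/2} + z_β) / d)².
z_{α/2} + z_β = 2.576 + 0.842 = 3.418.
n = 2 × (3.418 / 0.231)² = 2 × 14.797² = 2 × 218.94 = 437.9.
Round up to the next whole participant.

n = 438 per group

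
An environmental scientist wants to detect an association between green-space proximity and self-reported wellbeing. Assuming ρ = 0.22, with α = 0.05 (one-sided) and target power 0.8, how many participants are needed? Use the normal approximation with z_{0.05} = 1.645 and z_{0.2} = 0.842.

n = 127

Fisher's z: C = ½·ln((1+r)/(1−r)) = ½·ln(1.5641) = 0.2237.
n = ((z_{α} + z_β)/C)² + 3.
(1.645 + 0.842) / 0.2237 = 2.487 / 0.2237 = 11.118.
n = 11.118² + 3 = 123.60 + 3 = 126.6.
Round up.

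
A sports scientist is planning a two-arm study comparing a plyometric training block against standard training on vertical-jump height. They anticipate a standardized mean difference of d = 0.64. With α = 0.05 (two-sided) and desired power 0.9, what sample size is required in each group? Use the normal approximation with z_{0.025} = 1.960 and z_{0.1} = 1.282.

n = 52 per group

For two independent groups with equal n: n = 2·((z_{α/2} + z_β) / d)².
z_{α/2} + z_β = 1.960 + 1.282 = 3.242.
n = 2 × (3.242 / 0.64)² = 2 × 5.066² = 2 × 25.66 = 51.3.
Round up to the next whole participant.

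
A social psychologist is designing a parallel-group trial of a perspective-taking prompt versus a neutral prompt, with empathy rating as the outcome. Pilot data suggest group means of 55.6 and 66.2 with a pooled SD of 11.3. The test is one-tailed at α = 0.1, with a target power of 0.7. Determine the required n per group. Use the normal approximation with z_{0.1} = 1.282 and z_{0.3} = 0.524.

Cohen's d = |M₁ − M₂| / SD_pooled = |55.6 − 66.2| / 11.3 = 10.6 / 11.3 = 0.938.
For two independent groups with equal n: n = 2·((z_{α} + z_β) / d)².
z_{α} + z_β = 1.282 + 0.524 = 1.806.
n = 2 × (1.806 / 0.938)² = 2 × 1.925² = 2 × 3.71 = 7.4.
Round up to the next whole participant.

n = 8 per group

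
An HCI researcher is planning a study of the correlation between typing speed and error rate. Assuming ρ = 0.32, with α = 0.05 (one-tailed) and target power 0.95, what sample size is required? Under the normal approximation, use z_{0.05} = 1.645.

n = 102

Fisher's z: C = ½·ln((1+r)/(1−r)) = ½·ln(1.9412) = 0.3316.
n = ((z_{α} + z_β)/C)² + 3.
(1.645 + 1.645) / 0.3316 = 3.290 / 0.3316 = 9.922.
n = 9.922² + 3 = 98.44 + 3 = 101.4.
Round up.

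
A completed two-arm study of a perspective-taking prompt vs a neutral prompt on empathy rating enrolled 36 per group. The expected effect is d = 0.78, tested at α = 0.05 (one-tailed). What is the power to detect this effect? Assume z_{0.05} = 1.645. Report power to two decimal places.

power ≈ 0.95

For two equal groups, power = Φ(d·√(n/2) − z_{α}).
d·√(n/2) = 0.78 × √(36/2) = 0.78 × 4.243 = 3.309.
z_β = 3.309 − 1.645 = 1.664.
Power = Φ(1.664) = 0.952.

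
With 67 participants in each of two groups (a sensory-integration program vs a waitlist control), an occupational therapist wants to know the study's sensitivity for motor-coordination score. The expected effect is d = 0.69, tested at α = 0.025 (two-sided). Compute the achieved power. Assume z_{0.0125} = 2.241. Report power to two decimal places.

power ≈ 0.96

For two equal groups, power = Φ(d·√(n/2) − z_{α/2}).
d·√(n/2) = 0.69 × √(67/2) = 0.69 × 5.788 = 3.994.
z_β = 3.994 − 2.241 = 1.753.
Power = Φ(1.753) = 0.960.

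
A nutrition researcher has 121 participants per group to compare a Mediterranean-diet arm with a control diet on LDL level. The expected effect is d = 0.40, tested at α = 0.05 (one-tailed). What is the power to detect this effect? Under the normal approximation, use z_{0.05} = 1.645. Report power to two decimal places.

power ≈ 0.93

For two equal groups, power = Φ(d·√(n/2) − z_{α}).
d·√(n/2) = 0.40 × √(121/2) = 0.40 × 7.778 = 3.111.
z_β = 3.111 − 1.645 = 1.466.
Power = Φ(1.466) = 0.929.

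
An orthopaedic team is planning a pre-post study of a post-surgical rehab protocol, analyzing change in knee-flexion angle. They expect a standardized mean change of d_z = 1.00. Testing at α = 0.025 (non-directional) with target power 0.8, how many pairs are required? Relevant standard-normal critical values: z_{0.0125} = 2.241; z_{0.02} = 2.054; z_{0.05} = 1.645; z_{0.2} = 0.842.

n = 10 pairs

For a paired (one-sample on differences) test: n = ((z_{α/2} + z_β) / d)².
z_{α/2} + z_β = 2.241 + 0.842 = 3.083.
n = (3.083 / 1.00)² = 3.083² = 9.50.
Round up.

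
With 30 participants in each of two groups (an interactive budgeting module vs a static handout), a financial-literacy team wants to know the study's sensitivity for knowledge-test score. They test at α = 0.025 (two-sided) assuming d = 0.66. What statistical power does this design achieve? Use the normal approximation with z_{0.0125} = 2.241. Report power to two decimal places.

power ≈ 0.62

For two equal groups, power = Φ(d·√(n/2) − z_{α/2}).
d·√(n/2) = 0.66 × √(30/2) = 0.66 × 3.873 = 2.556.
z_β = 2.556 − 2.241 = 0.315.
Power = Φ(0.315) = 0.624.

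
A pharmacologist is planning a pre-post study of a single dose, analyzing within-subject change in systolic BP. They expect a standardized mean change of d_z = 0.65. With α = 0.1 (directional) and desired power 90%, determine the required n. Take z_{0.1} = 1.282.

n = 16 pairs

For a paired (one-sample on differences) test: n = ((z_{α} + z_β) / d)².
z_{α} + z_β = 1.282 + 1.282 = 2.564.
n = (2.564 / 0.65)² = 3.945² = 15.56.
Round up.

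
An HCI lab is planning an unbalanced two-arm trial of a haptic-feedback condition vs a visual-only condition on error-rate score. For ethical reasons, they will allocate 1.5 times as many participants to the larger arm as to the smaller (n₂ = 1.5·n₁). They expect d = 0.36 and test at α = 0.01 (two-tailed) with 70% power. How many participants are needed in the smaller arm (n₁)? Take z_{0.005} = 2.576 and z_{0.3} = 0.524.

With allocation ratio k = n₂/n₁ = 1.5, Var(x̄₁−x̄₂) = σ²(1/n₁ + 1/(k·n₁)) = σ²·(k+1)/(k·n₁).
So n₁ = (1 + 1/k)·((z_{α/2} + z_β)/d)² = 1.667 × (3.100/0.36)².
n₁ = 1.667 × 74.15 = 123.6.
Round up: n₁ = 124, giving n₂ = 1.5 × 124 = 186.

n₁ = 124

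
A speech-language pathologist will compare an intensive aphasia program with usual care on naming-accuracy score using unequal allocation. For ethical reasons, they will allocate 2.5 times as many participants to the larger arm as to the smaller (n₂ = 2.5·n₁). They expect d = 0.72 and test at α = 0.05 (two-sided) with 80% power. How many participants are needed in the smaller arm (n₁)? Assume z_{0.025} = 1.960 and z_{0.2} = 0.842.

With allocation ratio k = n₂/n₁ = 2.5, Var(x̄₁−x̄₂) = σ²(1/n₁ + 1/(k·n₁)) = σ²·(k+1)/(k·n₁).
So n₁ = (1 + 1/k)·((z_{α/2} + z_β)/d)² = 1.400 × (2.802/0.72)².
n₁ = 1.400 × 15.15 = 21.2.
Round up: n₁ = 22, giving n₂ = 2.5 × 22 = 55.

n₁ = 22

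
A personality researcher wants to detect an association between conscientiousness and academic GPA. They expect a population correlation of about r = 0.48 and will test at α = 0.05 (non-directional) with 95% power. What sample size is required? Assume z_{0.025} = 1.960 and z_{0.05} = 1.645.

Fisher's z: C = ½·ln((1+r)/(1−r)) = ½·ln(2.8462) = 0.5230.
n = ((z_{α/2} + z_β)/C)² + 3.
(1.960 + 1.645) / 0.5230 = 3.605 / 0.5230 = 6.893.
n = 6.893² + 3 = 47.51 + 3 = 50.5.
Round up.

n = 51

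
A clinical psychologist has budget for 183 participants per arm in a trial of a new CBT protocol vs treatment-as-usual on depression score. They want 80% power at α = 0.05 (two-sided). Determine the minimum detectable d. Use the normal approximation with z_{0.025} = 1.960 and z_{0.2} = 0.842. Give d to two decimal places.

For two independent groups of n = 183 each: d_min = (z_{α/2} + z_β)·√(2/n).
z-sum = 1.960 + 0.842 = 2.802.
d_min = 2.802 × √(2/183) = 2.802 × 0.1045 = 0.293.

d_min ≈ 0.29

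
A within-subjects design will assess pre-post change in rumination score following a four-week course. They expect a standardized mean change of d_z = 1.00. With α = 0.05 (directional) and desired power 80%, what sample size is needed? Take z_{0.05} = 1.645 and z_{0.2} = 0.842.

n = 7 pairs

For a paired (one-sample on differences) test: n = ((z_{α} + z_β) / d)².
z_{α} + z_β = 1.645 + 0.842 = 2.487.
n = (2.487 / 1.00)² = 2.487² = 6.19.
Round up.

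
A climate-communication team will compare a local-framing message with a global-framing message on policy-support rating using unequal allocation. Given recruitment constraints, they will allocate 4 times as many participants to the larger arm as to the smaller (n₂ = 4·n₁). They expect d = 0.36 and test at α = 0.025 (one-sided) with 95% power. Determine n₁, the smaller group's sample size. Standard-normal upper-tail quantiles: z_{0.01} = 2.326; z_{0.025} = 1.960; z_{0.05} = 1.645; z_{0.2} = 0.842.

With allocation ratio k = n₂/n₁ = 4, Var(x̄₁−x̄₂) = σ²(1/n₁ + 1/(k·n₁)) = σ²·(k+1)/(k·n₁).
So n₁ = (1 + 1/k)·((z_{α} + z_β)/d)² = 1.250 × (3.605/0.36)².
n₁ = 1.250 × 100.28 = 125.3.
Round up: n₁ = 126, giving n₂ = 4 × 126 = 504.

n₁ = 126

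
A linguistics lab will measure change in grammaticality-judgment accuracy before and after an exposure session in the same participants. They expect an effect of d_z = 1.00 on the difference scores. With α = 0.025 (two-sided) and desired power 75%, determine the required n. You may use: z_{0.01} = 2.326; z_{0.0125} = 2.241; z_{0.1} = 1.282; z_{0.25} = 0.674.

For a paired (one-sample on differences) test: n = ((z_{α/2} + z_β) / d)².
z_{α/2} + z_β = 2.241 + 0.674 = 2.915.
n = (2.915 / 1.00)² = 2.915² = 8.50.
Round up.

n = 9 pairs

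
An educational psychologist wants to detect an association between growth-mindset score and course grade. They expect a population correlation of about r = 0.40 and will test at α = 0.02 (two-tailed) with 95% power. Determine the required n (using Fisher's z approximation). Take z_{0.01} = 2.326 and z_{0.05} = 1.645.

Fisher's z: C = ½·ln((1+r)/(1−r)) = ½·ln(2.3333) = 0.4236.
n = ((z_{α/2} + z_β)/C)² + 3.
(2.326 + 1.645) / 0.4236 = 3.971 / 0.4236 = 9.374.
n = 9.374² + 3 = 87.88 + 3 = 90.9.
Round up.

n = 91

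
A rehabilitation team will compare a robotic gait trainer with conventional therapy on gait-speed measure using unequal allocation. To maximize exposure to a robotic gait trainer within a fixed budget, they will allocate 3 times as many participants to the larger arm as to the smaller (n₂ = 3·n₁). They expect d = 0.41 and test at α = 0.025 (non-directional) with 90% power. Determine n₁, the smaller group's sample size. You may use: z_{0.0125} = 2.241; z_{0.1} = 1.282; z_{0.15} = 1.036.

n₁ = 99

With allocation ratio k = n₂/n₁ = 3, Var(x̄₁−x̄₂) = σ²(1/n₁ + 1/(k·n₁)) = σ²·(k+1)/(k·n₁).
So n₁ = (1 + 1/k)·((z_{α/2} + z_β)/d)² = 1.333 × (3.523/0.41)².
n₁ = 1.333 × 73.83 = 98.4.
Round up: n₁ = 99, giving n₂ = 3 × 99 = 297.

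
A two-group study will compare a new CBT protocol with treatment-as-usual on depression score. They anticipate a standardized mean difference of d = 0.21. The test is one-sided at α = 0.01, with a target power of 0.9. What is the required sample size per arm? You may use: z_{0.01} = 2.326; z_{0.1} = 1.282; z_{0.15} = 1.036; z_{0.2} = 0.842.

n = 591 per group

For two independent groups with equal n: n = 2·((z_{α} + z_β) / d)².
z_{α} + z_β = 2.326 + 1.282 = 3.608.
n = 2 × (3.608 / 0.21)² = 2 × 17.181² = 2 × 295.19 = 590.4.
Round up to the next whole participant.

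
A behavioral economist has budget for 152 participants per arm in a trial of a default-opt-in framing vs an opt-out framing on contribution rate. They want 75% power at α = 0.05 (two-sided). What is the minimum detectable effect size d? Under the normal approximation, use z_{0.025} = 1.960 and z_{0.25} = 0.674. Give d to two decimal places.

For two independent groups of n = 152 each: d_min = (z_{α/2} + z_β)·√(2/n).
z-sum = 1.960 + 0.674 = 2.634.
d_min = 2.634 × √(2/152) = 2.634 × 0.1147 = 0.302.

d_min ≈ 0.30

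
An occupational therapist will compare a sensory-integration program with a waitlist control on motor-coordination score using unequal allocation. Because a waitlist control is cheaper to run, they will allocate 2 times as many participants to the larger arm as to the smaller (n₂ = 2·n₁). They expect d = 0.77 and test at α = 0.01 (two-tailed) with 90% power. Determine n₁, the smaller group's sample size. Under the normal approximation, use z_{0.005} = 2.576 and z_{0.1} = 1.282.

With allocation ratio k = n₂/n₁ = 2, Var(x̄₁−x̄₂) = σ²(1/n₁ + 1/(k·n₁)) = σ²·(k+1)/(k·n₁).
So n₁ = (1 + 1/k)·((z_{α/2} + z_β)/d)² = 1.500 × (3.858/0.77)².
n₁ = 1.500 × 25.10 = 37.7.
Round up: n₁ = 38, giving n₂ = 2 × 38 = 76.

n₁ = 38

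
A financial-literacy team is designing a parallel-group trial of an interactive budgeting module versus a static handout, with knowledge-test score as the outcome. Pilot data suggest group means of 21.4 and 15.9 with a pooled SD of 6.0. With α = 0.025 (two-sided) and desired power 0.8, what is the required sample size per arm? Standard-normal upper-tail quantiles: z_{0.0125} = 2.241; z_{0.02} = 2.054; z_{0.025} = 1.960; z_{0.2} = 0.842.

n = 23 per group

Cohen's d = |M₁ − M₂| / SD_pooled = |21.4 − 15.9| / 6.0 = 5.5 / 6.0 = 0.917.
For two independent groups with equal n: n = 2·((z_{α/2} + z_β) / d)².
z_{α/2} + z_β = 2.241 + 0.842 = 3.083.
n = 2 × (3.083 / 0.917)² = 2 × 3.362² = 2 × 11.30 = 22.6.
Round up to the next whole participant.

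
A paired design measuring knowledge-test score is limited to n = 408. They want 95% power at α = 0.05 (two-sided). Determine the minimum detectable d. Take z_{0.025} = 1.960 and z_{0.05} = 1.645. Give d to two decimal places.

d_min ≈ 0.18

For a single sample (or paired design) of n = 408: d_min = (z_{α/2} + z_β)/√n.
z-sum = 1.960 + 1.645 = 3.605.
d_min = 3.605 / √408 = 3.605 / 20.199 = 0.178.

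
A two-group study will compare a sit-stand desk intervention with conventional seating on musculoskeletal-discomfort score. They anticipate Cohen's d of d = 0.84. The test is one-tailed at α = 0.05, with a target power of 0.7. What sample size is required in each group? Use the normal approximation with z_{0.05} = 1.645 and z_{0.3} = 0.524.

n = 14 per group

For two independent groups with equal n: n = 2·((z_{α} + z_β) / d)².
z_{α} + z_β = 1.645 + 0.524 = 2.169.
n = 2 × (2.169 / 0.84)² = 2 × 2.582² = 2 × 6.67 = 13.3.
Round up to the next whole participant.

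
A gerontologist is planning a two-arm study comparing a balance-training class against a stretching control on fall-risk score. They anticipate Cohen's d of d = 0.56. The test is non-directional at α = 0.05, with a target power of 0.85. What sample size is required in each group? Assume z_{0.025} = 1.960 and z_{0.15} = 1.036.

n = 58 per group

For two independent groups with equal n: n = 2·((z_{α/2} + z_β) / d)².
z_{α/2} + z_β = 1.960 + 1.036 = 2.996.
n = 2 × (2.996 / 0.56)² = 2 × 5.350² = 2 × 28.62 = 57.2.
Round up to the next whole participant.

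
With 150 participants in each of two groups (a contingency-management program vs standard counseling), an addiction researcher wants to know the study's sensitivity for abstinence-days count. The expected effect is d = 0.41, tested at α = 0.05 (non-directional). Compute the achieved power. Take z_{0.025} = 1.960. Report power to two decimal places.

For two equal groups, power = Φ(d·√(n/2) − z_{α/2}).
d·√(n/2) = 0.41 × √(150/2) = 0.41 × 8.660 = 3.551.
z_β = 3.551 − 1.960 = 1.591.
Power = Φ(1.591) = 0.944.

power ≈ 0.94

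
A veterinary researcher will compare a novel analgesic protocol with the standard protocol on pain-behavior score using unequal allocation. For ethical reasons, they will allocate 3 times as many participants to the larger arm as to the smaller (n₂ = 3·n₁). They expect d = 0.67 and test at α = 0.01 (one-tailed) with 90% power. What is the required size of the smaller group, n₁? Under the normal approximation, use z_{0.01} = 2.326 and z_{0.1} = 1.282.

With allocation ratio k = n₂/n₁ = 3, Var(x̄₁−x̄₂) = σ²(1/n₁ + 1/(k·n₁)) = σ²·(k+1)/(k·n₁).
So n₁ = (1 + 1/k)·((z_{α} + z_β)/d)² = 1.333 × (3.608/0.67)².
n₁ = 1.333 × 29.00 = 38.7.
Round up: n₁ = 39, giving n₂ = 3 × 39 = 117.

n₁ = 39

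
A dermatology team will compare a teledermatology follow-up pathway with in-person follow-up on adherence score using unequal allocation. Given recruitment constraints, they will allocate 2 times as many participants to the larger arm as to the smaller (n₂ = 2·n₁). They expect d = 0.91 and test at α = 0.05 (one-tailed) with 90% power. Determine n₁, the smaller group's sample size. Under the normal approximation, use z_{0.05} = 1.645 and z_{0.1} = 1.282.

With allocation ratio k = n₂/n₁ = 2, Var(x̄₁−x̄₂) = σ²(1/n₁ + 1/(k·n₁)) = σ²·(k+1)/(k·n₁).
So n₁ = (1 + 1/k)·((z_{α} + z_β)/d)² = 1.500 × (2.927/0.91)².
n₁ = 1.500 × 10.35 = 15.5.
Round up: n₁ = 16, giving n₂ = 2 × 16 = 32.

n₁ = 16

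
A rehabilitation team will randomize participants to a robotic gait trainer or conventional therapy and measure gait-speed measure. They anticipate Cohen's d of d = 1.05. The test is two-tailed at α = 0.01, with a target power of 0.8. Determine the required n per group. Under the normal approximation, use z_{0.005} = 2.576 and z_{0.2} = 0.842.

For two independent groups with equal n: n = 2·((z_{α/2} + z_β) / d)².
z_{α/2} + z_β = 2.576 + 0.842 = 3.418.
n = 2 × (3.418 / 1.05)² = 2 × 3.255² = 2 × 10.60 = 21.2.
Round up to the next whole participant.

n = 22 per group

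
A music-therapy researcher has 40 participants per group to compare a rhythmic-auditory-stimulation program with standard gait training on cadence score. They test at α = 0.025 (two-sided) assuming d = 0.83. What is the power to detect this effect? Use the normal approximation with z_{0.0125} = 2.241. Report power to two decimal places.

For two equal groups, power = Φ(d·√(n/2) − z_{α/2}).
d·√(n/2) = 0.83 × √(40/2) = 0.83 × 4.472 = 3.712.
z_β = 3.712 − 2.241 = 1.471.
Power = Φ(1.471) = 0.929.

power ≈ 0.93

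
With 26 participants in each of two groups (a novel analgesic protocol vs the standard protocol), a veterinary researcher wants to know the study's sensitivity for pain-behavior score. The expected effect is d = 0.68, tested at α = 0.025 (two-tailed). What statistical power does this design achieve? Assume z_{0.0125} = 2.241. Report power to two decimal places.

For two equal groups, power = Φ(d·√(n/2) − z_{α/2}).
d·√(n/2) = 0.68 × √(26/2) = 0.68 × 3.606 = 2.452.
z_β = 2.452 − 2.241 = 0.211.
Power = Φ(0.211) = 0.583.

power ≈ 0.58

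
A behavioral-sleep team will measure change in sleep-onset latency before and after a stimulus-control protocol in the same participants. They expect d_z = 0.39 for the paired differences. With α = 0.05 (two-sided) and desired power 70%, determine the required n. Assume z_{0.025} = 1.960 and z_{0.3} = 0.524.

For a paired (one-sample on differences) test: n = ((z_{α/2} + z_β) / d)².
z_{α/2} + z_β = 1.960 + 0.524 = 2.484.
n = (2.484 / 0.39)² = 6.369² = 40.57.
Round up.

n = 41 pairs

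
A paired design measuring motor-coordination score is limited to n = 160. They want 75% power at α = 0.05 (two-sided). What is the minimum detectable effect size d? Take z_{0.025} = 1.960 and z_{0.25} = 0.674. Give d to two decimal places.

For a single sample (or paired design) of n = 160: d_min = (z_{α/2} + z_β)/√n.
z-sum = 1.960 + 0.674 = 2.634.
d_min = 2.634 / √160 = 2.634 / 12.649 = 0.208.

d_min ≈ 0.21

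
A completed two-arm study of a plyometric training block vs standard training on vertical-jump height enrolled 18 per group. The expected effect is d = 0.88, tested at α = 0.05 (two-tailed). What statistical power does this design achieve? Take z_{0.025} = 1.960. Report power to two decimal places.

For two equal groups, power = Φ(d·√(n/2) − z_{α/2}).
d·√(n/2) = 0.88 × √(18/2) = 0.88 × 3.000 = 2.640.
z_β = 2.640 − 1.960 = 0.680.
Power = Φ(0.680) = 0.752.

power ≈ 0.75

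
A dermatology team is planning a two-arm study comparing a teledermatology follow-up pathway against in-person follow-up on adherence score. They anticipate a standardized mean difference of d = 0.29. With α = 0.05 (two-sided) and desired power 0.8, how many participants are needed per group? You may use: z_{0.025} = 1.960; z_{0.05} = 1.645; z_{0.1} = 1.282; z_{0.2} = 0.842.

n = 187 per group

For two independent groups with equal n: n = 2·((z_{α/2} + z_β) / d)².
z_{α/2} + z_β = 1.960 + 0.842 = 2.802.
n = 2 × (2.802 / 0.29)² = 2 × 9.662² = 2 × 93.36 = 186.7.
Round up to the next whole participant.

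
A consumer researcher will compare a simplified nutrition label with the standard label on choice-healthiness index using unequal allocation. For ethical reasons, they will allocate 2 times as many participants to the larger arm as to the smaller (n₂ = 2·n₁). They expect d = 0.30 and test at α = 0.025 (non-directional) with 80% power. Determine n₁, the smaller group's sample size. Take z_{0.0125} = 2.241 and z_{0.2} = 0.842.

With allocation ratio k = n₂/n₁ = 2, Var(x̄₁−x̄₂) = σ²(1/n₁ + 1/(k·n₁)) = σ²·(k+1)/(k·n₁).
So n₁ = (1 + 1/k)·((z_{α/2} + z_β)/d)² = 1.500 × (3.083/0.30)².
n₁ = 1.500 × 105.61 = 158.4.
Round up: n₁ = 159, giving n₂ = 2 × 159 = 318.

n₁ = 159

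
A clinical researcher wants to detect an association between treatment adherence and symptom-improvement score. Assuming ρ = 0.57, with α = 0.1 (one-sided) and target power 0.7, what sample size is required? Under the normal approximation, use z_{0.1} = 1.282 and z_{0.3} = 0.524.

n = 11

Fisher's z: C = ½·ln((1+r)/(1−r)) = ½·ln(3.6512) = 0.6475.
n = ((z_{α} + z_β)/C)² + 3.
(1.282 + 0.524) / 0.6475 = 1.806 / 0.6475 = 2.789.
n = 2.789² + 3 = 7.78 + 3 = 10.8.
Round up.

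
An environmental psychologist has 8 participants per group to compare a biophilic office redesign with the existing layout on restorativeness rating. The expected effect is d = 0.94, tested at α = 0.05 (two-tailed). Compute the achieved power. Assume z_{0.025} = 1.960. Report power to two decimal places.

power ≈ 0.47

For two equal groups, power = Φ(d·√(n/2) − z_{α/2}).
d·√(n/2) = 0.94 × √(8/2) = 0.94 × 2.000 = 1.880.
z_β = 1.880 − 1.960 = -0.080.
Power = Φ(-0.080) = 0.468.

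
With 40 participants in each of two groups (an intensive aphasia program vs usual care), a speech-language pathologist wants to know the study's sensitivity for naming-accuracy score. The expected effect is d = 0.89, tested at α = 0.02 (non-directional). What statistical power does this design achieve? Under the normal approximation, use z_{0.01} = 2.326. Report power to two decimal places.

power ≈ 0.95

For two equal groups, power = Φ(d·√(n/2) − z_{α/2}).
d·√(n/2) = 0.89 × √(40/2) = 0.89 × 4.472 = 3.980.
z_β = 3.980 − 2.326 = 1.654.
Power = Φ(1.654) = 0.951.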